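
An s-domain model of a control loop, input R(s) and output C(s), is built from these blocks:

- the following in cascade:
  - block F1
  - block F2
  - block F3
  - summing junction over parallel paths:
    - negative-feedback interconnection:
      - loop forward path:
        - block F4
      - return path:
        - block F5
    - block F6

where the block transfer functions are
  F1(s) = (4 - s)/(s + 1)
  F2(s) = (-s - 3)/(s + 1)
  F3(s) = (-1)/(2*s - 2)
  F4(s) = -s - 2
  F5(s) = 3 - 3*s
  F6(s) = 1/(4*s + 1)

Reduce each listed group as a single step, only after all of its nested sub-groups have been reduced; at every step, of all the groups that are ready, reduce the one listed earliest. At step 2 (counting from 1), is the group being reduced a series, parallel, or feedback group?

(1) apply the feedback formula to F4, F5
(2) reduce the parallel group [F4/(1+F4*F5)], F6
(3) combine F1, F2, F3, ([F4/(1+F4*F5)]+F6) in series
The group at step 2 is a parallel group.

Hence the answer: parallel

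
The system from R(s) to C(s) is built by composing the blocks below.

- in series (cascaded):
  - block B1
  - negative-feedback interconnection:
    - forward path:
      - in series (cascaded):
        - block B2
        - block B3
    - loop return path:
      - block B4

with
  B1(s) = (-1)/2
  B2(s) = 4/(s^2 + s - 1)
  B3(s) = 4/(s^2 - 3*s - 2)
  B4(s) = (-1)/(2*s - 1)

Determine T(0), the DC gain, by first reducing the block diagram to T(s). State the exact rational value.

The answer is -4/9.

Reasoning:
Step 1 - reduce the series chain B2, B3 gives 16/(s^4 - 2*s^3 - 6*s^2 + s + 2)
Step 2 - feedback reduction of (B2*B3), B4 gives (32*s - 16)/(2*s^5 - 5*s^4 - 10*s^3 + 8*s^2 + 3*s - 18)
Step 3 - series reduction of B1, [(B2*B3)/(1+(B2*B3)*B4)] gives (8 - 16*s)/(2*s^5 - 5*s^4 - 10*s^3 + 8*s^2 + 3*s - 18)
Evaluating the step-3 result (the overall T(s)) at s = 0 gives T(0) = 8/(-18) = -4/9.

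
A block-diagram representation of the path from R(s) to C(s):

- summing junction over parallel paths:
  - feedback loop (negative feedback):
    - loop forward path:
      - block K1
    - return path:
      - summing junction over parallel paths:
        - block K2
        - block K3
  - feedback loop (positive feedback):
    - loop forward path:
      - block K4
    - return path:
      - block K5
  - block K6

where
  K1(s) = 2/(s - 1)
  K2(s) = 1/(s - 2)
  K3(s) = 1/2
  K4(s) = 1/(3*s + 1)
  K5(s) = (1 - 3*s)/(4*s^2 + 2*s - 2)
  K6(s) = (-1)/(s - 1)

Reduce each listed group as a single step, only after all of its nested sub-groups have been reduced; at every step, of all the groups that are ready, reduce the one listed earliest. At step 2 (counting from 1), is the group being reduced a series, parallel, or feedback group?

[1] add K2, K3 (parallel)
[2] reduce the feedback loop with forward K1 and return (K2+K3)
[3] reduce the feedback loop with forward K4 and return K5
[4] reduce the parallel group [K1/(1+K1*(K2+K3))], [K4/(1-K4*K5)], K6
The group at step 2 is a feedback group.

Final answer: feedback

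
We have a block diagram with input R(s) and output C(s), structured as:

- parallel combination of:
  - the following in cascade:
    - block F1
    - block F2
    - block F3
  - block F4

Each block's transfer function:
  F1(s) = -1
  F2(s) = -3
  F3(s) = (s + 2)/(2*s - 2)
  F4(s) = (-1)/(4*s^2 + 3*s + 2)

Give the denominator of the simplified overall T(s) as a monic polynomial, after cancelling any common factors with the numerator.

[1] combine F1, F2, F3 in series = (3*s + 6)/(2*s - 2)
[2] add (F1*F2*F3), F4 (parallel) = (12*s^3 + 33*s^2 + 22*s + 14)/(8*s^3 - 2*s^2 - 2*s - 4)
That last expression is T(s), already simplified. Scaling its denominator by 1/8 (the reciprocal of the leading coefficient) yields the monic denominator.

Final answer: s^3 - s^2/4 - s/4 - 1/2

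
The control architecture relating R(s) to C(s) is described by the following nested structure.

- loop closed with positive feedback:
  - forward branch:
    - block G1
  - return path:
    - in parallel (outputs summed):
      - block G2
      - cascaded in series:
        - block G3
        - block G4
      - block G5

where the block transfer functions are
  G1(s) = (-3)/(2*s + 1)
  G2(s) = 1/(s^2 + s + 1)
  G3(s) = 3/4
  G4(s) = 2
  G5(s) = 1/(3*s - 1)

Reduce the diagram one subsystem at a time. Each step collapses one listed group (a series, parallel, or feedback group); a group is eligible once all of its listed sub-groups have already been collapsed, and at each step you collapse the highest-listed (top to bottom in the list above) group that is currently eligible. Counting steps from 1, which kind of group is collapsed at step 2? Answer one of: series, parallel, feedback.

Answer: parallel

Working:
[1] cascade G3, G4
[2] sum the parallel branches G2, (G3*G4), G5
[3] collapse the loop (G1 forward, (G2+(G3*G4)+G5) return)
At step 2 the group reduced is parallel.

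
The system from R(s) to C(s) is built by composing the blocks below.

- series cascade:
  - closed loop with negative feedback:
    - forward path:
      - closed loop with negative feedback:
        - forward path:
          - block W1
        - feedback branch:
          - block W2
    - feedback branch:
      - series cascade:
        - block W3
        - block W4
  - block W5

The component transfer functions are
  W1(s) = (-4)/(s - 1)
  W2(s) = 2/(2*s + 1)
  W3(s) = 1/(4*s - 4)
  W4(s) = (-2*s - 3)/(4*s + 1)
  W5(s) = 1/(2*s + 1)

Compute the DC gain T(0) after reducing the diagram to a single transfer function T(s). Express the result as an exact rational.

Step 1: close the feedback loop around W1, W2; result (-8*s - 4)/(2*s^2 - s - 9)
Step 2: cascade W3, W4; result (-2*s - 3)/(16*s^2 - 12*s - 4)
Step 3: apply the feedback formula to [W1/(1+W1*W2)], (W3*W4); result (-32*s^3 + 8*s^2 + 20*s + 4)/(8*s^4 - 10*s^3 - 31*s^2 + 36*s + 12)
Step 4: series reduction of [[W1/(1+W1*W2)]/(1+[W1/(1+W1*W2)]*(W3*W4))], W5; result (-16*s^2 + 12*s + 4)/(8*s^4 - 10*s^3 - 31*s^2 + 36*s + 12)
The step-4 result is T(s). Setting s = 0: T(0) = 4/12 = 1/3.

Hence the answer: 1/3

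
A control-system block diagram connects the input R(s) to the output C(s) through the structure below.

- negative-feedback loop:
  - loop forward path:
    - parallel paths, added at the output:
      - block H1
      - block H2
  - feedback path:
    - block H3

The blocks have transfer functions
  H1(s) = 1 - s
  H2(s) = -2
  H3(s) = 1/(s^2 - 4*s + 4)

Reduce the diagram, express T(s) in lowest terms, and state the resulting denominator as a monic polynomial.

Step 1: parallel reduction of H1, H2 -> -s - 1
Step 2: collapse the loop ((H1+H2) forward, H3 return) -> (-s^3 + 3*s^2 - 4)/(s^2 - 5*s + 3)
Step 2 gives the fully reduced T(s), with no common factor left to cancel. The denominator is already monic (leading coefficient 1).

Hence the answer: s^2 - 5*s + 3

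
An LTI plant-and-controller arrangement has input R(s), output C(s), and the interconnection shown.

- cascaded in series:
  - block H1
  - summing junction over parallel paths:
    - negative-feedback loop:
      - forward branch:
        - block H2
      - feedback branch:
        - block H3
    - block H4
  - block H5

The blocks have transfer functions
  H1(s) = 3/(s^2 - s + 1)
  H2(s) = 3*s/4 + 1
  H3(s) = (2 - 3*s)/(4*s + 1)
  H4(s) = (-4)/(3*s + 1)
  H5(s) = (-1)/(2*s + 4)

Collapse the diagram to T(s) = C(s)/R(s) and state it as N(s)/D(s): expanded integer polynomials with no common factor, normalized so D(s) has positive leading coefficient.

Step 1. feedback reduction of H2, H3; result (-12*s^2 - 19*s - 4)/(9*s^2 - 10*s - 12)
Step 2. add [H2/(1+H2*H3)], H4 (parallel); result (-36*s^3 - 105*s^2 + 9*s + 44)/(27*s^3 - 21*s^2 - 46*s - 12)
Step 3. combine H1, ([H2/(1+H2*H3)]+H4), H5 in series, giving the overall T(s)

Answer: (108*s^3 + 315*s^2 - 27*s - 132)/(54*s^6 + 12*s^5 - 188*s^4 + 34*s^3 - 16*s^2 - 160*s - 48)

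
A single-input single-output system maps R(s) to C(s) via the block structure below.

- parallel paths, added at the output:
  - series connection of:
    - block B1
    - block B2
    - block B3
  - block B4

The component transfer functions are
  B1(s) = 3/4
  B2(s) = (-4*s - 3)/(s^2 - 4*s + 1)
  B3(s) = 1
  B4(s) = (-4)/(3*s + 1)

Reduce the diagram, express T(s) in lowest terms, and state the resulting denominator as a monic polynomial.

First reduce the diagram to T(s).

Step 1 - cascade B1, B2, B3 gives (-12*s - 9)/(4*s^2 - 16*s + 4)
Step 2 - reduce the parallel group (B1*B2*B3), B4 gives (-52*s^2 + 25*s - 25)/(12*s^3 - 44*s^2 - 4*s + 4)
No further cancellation is possible in the step-2 result, so that is T(s). Its denominator becomes monic after dividing by the leading coefficient 12.

Answer: s^3 - 11*s^2/3 - s/3 + 1/3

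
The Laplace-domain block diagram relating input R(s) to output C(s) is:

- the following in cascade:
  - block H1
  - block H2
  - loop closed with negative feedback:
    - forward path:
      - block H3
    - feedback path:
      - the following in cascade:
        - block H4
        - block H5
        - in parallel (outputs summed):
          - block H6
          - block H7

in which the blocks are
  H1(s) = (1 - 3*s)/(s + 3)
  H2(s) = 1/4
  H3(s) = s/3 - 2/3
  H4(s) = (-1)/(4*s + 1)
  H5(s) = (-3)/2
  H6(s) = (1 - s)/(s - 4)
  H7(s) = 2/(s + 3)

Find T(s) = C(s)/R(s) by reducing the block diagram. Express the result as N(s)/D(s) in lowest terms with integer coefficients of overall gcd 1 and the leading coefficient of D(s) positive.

[1] parallel reduction of H6, H7, giving (-s^2 - 5)/(s^2 - s - 12)
[2] series reduction of H4, H5, (H6+H7), giving (-3*s^2 - 15)/(8*s^3 - 6*s^2 - 98*s - 24)
[3] apply the feedback formula to H3, (H4*H5*(H6+H7)), giving (8*s^4 - 22*s^3 - 86*s^2 + 172*s + 48)/(21*s^3 - 12*s^2 - 309*s - 42)
[4] series reduction of H1, H2, [H3/(1+H3*(H4*H5*(H6+H7)))]; the result is T(s) itself (integer coefficients, no common factor, positive leading denominator coefficient)

Answer: (-12*s^4 + 73*s^3 - 101*s^2 + 2*s + 8)/(42*s^3 - 24*s^2 - 618*s - 84)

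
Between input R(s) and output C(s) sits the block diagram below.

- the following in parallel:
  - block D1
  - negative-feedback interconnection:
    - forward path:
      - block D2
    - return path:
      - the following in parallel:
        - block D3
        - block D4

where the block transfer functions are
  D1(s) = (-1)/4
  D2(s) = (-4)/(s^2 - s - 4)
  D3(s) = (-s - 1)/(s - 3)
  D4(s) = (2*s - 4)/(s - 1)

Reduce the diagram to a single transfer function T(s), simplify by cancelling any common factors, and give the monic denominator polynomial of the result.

Step 1 - parallel reduction of D3, D4: (s^2 - 10*s + 13)/(s^2 - 4*s + 3)
Step 2 - collapse the loop (D2 forward, (D3+D4) return): (-4*s^2 + 16*s - 12)/(s^4 - 5*s^3 - s^2 + 53*s - 64)
Step 3 - combine D1, [D2/(1+D2*(D3+D4))] in parallel: (-s^4 + 5*s^3 - 15*s^2 + 11*s + 16)/(4*s^4 - 20*s^3 - 4*s^2 + 212*s - 256)
Step 3 gives the fully reduced T(s), with no common factor left to cancel. The denominator's leading coefficient is 4, so divide each of its coefficients by 4 to get the monic form.

Final answer: s^4 - 5*s^3 - s^2 + 53*s - 64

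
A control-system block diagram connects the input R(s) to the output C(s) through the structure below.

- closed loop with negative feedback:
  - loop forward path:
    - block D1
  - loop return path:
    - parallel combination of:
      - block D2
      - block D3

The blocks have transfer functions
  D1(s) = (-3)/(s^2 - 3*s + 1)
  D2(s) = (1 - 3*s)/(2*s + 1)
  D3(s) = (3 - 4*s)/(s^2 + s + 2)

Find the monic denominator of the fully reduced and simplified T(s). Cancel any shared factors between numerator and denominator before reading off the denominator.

Reducing step by step:

[1] parallel reduction of D2, D3 -> (-3*s^3 - 10*s^2 - 3*s + 5)/(2*s^3 + 3*s^2 + 5*s + 2)
[2] feedback reduction of D1, (D2+D3) -> (-6*s^3 - 9*s^2 - 15*s - 6)/(2*s^5 - 3*s^4 + 7*s^3 + 20*s^2 + 8*s - 13)
The result of step 2 is T(s) in lowest terms. Its denominator has leading coefficient 2; dividing the denominator through by 2 makes it monic.

Answer: s^5 - 3*s^4/2 + 7*s^3/2 + 10*s^2 + 4*s - 13/2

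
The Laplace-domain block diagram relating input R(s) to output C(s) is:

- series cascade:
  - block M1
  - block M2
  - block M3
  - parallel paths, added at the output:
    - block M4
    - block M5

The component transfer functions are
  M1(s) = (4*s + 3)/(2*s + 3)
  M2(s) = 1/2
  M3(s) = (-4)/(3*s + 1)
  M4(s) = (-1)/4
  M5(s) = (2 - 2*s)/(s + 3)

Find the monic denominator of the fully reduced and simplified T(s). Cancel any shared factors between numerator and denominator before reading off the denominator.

Answer: s^3 + 29*s^2/6 + 6*s + 3/2

Working:
Step 1 - add M4, M5 (parallel), giving (5 - 9*s)/(4*s + 12)
Step 2 - series reduction of M1, M2, M3, (M4+M5), giving (36*s^2 + 7*s - 15)/(12*s^3 + 58*s^2 + 72*s + 18)
T(s) is the step-2 result (common factors already cancelled). Leading coefficient of the denominator: 12. Divide through by 12 for the monic polynomial.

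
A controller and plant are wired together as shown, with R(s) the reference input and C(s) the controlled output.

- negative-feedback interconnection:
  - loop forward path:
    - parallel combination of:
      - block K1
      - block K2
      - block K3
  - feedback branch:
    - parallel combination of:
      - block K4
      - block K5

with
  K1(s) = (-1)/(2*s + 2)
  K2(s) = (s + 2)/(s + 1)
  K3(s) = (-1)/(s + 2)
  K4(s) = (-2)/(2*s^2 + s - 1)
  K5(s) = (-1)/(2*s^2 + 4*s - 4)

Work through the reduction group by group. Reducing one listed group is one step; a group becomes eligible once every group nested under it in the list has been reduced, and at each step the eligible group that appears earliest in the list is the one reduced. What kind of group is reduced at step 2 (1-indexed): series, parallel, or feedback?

Step 1. parallel reduction of K1, K2, K3
Step 2. reduce the parallel group K4, K5
Step 3. feedback reduction of (K1+K2+K3), (K4+K5)
At step 2 the group reduced is parallel.

Therefore the answer is parallel.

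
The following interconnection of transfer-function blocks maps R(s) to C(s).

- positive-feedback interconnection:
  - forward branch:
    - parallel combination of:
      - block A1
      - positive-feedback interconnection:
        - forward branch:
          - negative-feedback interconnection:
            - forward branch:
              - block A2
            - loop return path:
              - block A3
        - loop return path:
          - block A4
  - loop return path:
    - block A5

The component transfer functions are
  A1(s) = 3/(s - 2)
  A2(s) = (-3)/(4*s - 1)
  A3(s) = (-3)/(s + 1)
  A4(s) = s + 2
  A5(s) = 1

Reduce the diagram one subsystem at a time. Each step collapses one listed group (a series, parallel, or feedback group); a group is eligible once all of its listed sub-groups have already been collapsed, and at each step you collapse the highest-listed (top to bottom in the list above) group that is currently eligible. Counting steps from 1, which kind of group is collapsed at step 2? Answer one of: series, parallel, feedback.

Step 1 - apply the feedback formula to A2, A3
Step 2 - feedback reduction of [A2/(1+A2*A3)], A4
Step 3 - parallel reduction of A1, [[A2/(1+A2*A3)]/(1-[A2/(1+A2*A3)]*A4)]
Step 4 - collapse the loop ((A1+[[A2/(1+A2*A3)]/(1-[A2/(1+A2*A3)]*A4)]) forward, A5 return)
Step 2 collapses a feedback group.

Answer: feedback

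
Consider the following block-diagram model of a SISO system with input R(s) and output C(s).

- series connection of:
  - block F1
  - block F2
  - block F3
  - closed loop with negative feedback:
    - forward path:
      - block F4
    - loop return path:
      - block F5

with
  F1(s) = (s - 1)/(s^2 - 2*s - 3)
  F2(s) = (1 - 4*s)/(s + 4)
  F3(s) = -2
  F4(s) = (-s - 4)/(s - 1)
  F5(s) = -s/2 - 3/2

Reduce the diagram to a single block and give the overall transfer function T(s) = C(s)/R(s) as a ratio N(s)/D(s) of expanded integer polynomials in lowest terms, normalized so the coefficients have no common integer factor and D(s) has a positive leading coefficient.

Reducing step by step:

Step 1. reduce the feedback loop with forward F4 and return F5 -> (-2*s - 8)/(s^2 + 9*s + 10)
Step 2. combine F1, F2, F3, [F4/(1+F4*F5)] in series, giving the overall T(s)

Answer: (-16*s^2 + 20*s - 4)/(s^4 + 7*s^3 - 11*s^2 - 47*s - 30)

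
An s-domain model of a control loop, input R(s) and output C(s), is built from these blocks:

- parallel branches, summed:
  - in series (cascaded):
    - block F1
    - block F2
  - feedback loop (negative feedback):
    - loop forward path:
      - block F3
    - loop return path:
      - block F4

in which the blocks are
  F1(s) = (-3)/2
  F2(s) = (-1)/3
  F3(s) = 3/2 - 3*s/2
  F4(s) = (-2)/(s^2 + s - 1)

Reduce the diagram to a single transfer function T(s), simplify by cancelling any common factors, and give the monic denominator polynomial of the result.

Answer: s^2 + 4*s - 4

Working:
1. series reduction of F1, F2 -> 1/2
2. collapse the loop (F3 forward, F4 return) -> (-3*s^3 + 6*s - 3)/(2*s^2 + 8*s - 8)
3. reduce the parallel group (F1*F2), [F3/(1+F3*F4)] -> (-3*s^3 + s^2 + 10*s - 7)/(2*s^2 + 8*s - 8)
T(s) is the step-3 result (common factors already cancelled). Leading coefficient of the denominator: 2. Divide through by 2 for the monic polynomial.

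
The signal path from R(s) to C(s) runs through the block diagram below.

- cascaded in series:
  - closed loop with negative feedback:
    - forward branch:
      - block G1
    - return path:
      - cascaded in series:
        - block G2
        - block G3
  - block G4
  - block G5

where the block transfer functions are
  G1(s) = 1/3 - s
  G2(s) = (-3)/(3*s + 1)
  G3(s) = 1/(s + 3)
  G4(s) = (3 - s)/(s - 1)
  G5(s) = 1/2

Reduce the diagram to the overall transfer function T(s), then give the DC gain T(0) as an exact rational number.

The answer is -3/4.

Reasoning:
(1) cascade G2, G3 -> (-3)/(3*s^2 + 10*s + 3)
(2) reduce the feedback loop with forward G1 and return (G2*G3) -> (-9*s^3 - 27*s^2 + s + 3)/(9*s^2 + 39*s + 6)
(3) reduce the series chain [G1/(1+G1*(G2*G3))], G4, G5 -> (9*s^4 - 82*s^2 + 9)/(18*s^3 + 60*s^2 - 66*s - 12)
Step 3 gives the overall T(s). Then T(0) = 9/(-12) = -3/4.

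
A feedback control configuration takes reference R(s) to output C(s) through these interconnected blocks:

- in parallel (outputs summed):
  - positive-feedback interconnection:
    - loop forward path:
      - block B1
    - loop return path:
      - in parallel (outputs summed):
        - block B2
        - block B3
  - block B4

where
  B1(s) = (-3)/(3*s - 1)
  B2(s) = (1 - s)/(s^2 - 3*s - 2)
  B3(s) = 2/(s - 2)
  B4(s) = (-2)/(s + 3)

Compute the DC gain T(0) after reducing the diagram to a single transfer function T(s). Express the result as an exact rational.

(1) add B2, B3 (parallel) = (s^2 - 3*s - 6)/(s^3 - 5*s^2 + 4*s + 4)
(2) apply the feedback formula to B1, (B2+B3) = (-3*s^3 + 15*s^2 - 12*s - 12)/(3*s^4 - 16*s^3 + 20*s^2 - s - 22)
(3) reduce the parallel group [B1/(1-B1*(B2+B3))], B4 = (-9*s^4 + 38*s^3 - 7*s^2 - 46*s + 8)/(3*s^5 - 7*s^4 - 28*s^3 + 59*s^2 - 25*s - 66)
DC gain: substitute s = 0 into T(s) from step 3: T(0) = 8/(-66) = -4/33.

Hence the answer: -4/33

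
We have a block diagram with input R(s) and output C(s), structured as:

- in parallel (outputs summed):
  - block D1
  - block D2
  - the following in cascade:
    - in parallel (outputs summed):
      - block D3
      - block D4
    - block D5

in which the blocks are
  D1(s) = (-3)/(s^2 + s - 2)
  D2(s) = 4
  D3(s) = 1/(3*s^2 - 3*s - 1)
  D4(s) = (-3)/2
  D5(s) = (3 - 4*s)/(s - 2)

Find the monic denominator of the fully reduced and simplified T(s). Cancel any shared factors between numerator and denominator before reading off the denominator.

Answer: s^5 - 2*s^4 - 10*s^3/3 + 25*s^2/3 - 8*s/3 - 4/3

Working:
Step 1 - add D3, D4 (parallel); result (-9*s^2 + 9*s + 5)/(6*s^2 - 6*s - 2)
Step 2 - cascade (D3+D4), D5; result (36*s^3 - 63*s^2 + 7*s + 15)/(6*s^3 - 18*s^2 + 10*s + 4)
Step 3 - combine D1, D2, ((D3+D4)*D5) in parallel; result (60*s^5 - 75*s^4 - 226*s^3 + 402*s^2 - 93*s - 74)/(6*s^5 - 12*s^4 - 20*s^3 + 50*s^2 - 16*s - 8)
That last expression is T(s), already simplified. Scaling its denominator by 1/6 (the reciprocal of the leading coefficient) yields the monic denominator.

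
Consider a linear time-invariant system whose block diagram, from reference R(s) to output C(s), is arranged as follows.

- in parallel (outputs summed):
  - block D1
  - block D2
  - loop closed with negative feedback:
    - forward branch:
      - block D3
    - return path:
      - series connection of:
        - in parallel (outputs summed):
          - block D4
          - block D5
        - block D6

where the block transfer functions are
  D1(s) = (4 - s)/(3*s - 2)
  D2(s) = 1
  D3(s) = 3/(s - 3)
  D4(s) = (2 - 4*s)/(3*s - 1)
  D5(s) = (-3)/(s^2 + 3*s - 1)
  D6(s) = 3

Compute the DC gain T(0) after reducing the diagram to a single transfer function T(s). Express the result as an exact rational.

First reduce the diagram to T(s).

Step 1. combine D4, D5 in parallel = (-4*s^3 - 10*s^2 + s + 1)/(3*s^3 + 8*s^2 - 6*s + 1)
Step 2. combine (D4+D5), D6 in series = (-12*s^3 - 30*s^2 + 3*s + 3)/(3*s^3 + 8*s^2 - 6*s + 1)
Step 3. collapse the loop (D3 forward, ((D4+D5)*D6) return) = (9*s^3 + 24*s^2 - 18*s + 3)/(3*s^4 - 37*s^3 - 120*s^2 + 28*s + 6)
Step 4. add D1, D2, [D3/(1+D3*((D4+D5)*D6))] (parallel) = (6*s^5 - 41*s^4 - 260*s^3 - 286*s^2 + 113*s + 6)/(9*s^5 - 117*s^4 - 286*s^3 + 324*s^2 - 38*s - 12)
That last expression is T(s); at s = 0 only the constant terms survive, so T(0) = 6/(-12) = -1/2.

Answer: -1/2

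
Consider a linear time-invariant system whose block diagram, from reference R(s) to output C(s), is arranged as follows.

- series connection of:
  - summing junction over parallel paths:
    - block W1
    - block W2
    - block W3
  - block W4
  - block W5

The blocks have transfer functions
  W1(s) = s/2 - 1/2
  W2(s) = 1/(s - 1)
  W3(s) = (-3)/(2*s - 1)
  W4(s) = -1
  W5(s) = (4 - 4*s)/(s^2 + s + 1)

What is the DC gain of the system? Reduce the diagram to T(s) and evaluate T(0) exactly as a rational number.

Step 1: reduce the parallel group W1, W2, W3; result (2*s^3 - 5*s^2 + 2*s + 3)/(4*s^2 - 6*s + 2)
Step 2: reduce the series chain (W1+W2+W3), W4, W5; result (4*s^3 - 10*s^2 + 4*s + 6)/(2*s^3 + s^2 + s - 1)
Evaluating the step-2 result (the overall T(s)) at s = 0 gives T(0) = 6/(-1) = -6.

Therefore the answer is -6.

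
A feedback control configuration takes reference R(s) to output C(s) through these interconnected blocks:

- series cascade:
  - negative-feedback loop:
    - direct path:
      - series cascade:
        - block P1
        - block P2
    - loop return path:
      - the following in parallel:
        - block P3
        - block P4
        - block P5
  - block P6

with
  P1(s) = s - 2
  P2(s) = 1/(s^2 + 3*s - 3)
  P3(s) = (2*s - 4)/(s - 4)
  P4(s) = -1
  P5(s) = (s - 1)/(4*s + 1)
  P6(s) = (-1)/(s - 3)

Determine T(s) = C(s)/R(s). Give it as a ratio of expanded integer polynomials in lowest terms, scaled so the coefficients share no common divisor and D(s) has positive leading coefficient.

Step 1 - combine P1, P2 in series -> (s - 2)/(s^2 + 3*s - 3)
Step 2 - combine P3, P4, P5 in parallel -> (5*s^2 - 4*s + 4)/(4*s^2 - 15*s - 4)
Step 3 - reduce the feedback loop with forward (P1*P2) and return (P3+P4+P5) -> (4*s^3 - 23*s^2 + 26*s + 8)/(4*s^4 + 2*s^3 - 75*s^2 + 45*s + 4)
Step 4 - multiply [(P1*P2)/(1+(P1*P2)*(P3+P4+P5))], P6 (series), giving the overall T(s)

Therefore the answer is (-4*s^3 + 23*s^2 - 26*s - 8)/(4*s^5 - 10*s^4 - 81*s^3 + 270*s^2 - 131*s - 12).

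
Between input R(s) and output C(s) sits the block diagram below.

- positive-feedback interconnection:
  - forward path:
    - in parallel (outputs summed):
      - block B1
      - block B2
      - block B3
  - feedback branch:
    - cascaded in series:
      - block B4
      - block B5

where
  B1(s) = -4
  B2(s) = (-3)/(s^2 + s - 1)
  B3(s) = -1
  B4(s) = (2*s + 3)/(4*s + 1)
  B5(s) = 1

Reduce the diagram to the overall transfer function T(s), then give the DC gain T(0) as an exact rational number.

1. parallel reduction of B1, B2, B3; result (-5*s^2 - 5*s + 2)/(s^2 + s - 1)
2. series reduction of B4, B5; result (2*s + 3)/(4*s + 1)
3. close the feedback loop around (B1+B2+B3), (B4*B5); result (-20*s^3 - 25*s^2 + 3*s + 2)/(14*s^3 + 30*s^2 + 8*s - 7)
Evaluating the step-3 result (the overall T(s)) at s = 0 gives T(0) = 2/(-7) = -2/7.

Therefore the answer is -2/7.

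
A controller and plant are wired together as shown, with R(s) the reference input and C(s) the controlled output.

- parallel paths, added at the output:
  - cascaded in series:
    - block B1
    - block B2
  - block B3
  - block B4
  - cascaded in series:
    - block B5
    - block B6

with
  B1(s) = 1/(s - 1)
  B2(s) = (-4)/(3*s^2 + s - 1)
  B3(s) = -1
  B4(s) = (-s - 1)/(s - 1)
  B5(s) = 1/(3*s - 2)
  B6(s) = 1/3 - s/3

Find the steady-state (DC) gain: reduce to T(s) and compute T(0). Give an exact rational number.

Step 1 - combine B1, B2 in series: (-4)/(3*s^3 - 2*s^2 - 2*s + 1)
Step 2 - reduce the series chain B5, B6: (1 - s)/(9*s - 6)
Step 3 - sum the parallel branches (B1*B2), B3, B4, (B5*B6): (-57*s^4 + 23*s^3 + 30*s^2 - 51*s + 25)/(27*s^4 - 36*s^3 - 6*s^2 + 21*s - 6)
Step 3 gives the overall T(s). Then T(0) = 25/(-6) = -25/6.

Therefore the answer is -25/6.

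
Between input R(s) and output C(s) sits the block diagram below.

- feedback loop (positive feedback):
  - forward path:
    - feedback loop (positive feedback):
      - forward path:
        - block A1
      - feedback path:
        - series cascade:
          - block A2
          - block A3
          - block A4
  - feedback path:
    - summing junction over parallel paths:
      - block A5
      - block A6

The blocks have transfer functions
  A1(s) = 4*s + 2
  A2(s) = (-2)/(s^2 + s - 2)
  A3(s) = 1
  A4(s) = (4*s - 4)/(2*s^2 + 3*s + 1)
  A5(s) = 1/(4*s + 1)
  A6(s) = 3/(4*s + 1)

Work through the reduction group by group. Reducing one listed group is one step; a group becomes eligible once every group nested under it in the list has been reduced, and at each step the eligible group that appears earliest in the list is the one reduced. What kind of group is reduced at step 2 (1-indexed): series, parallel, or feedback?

The answer is feedback.

Reasoning:
Step 1: cascade A2, A3, A4
Step 2: reduce the feedback loop with forward A1 and return (A2*A3*A4)
Step 3: add A5, A6 (parallel)
Step 4: apply the feedback formula to [A1/(1-A1*(A2*A3*A4))], (A5+A6)
At step 2 the group reduced is feedback.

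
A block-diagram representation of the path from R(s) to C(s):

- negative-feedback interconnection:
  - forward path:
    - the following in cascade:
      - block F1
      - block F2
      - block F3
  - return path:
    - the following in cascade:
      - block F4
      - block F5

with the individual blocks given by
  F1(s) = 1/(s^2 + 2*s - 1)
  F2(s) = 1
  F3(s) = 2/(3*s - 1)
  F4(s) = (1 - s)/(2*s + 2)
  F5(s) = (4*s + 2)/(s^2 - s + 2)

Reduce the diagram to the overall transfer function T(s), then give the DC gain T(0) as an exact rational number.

First reduce the diagram to T(s).

Step 1. multiply F1, F2, F3 (series) = 2/(3*s^3 + 5*s^2 - 5*s + 1)
Step 2. combine F4, F5 in series = (-2*s^2 + s + 1)/(s^3 + s + 2)
Step 3. reduce the feedback loop with forward (F1*F2*F3) and return (F4*F5) = (2*s^3 + 2*s + 4)/(3*s^6 + 5*s^5 - 2*s^4 + 12*s^3 + s^2 - 7*s + 4)
That last expression is T(s); at s = 0 only the constant terms survive, so T(0) = 4/4 = 1.

Answer: 1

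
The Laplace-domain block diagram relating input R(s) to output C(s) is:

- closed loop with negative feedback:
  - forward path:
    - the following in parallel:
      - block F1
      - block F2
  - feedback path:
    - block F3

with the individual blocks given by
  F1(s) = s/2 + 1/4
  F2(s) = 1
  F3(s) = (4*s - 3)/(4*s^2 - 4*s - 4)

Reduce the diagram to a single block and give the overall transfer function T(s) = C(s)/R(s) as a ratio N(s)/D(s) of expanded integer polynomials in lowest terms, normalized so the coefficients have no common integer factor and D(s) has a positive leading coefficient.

Step 1. parallel reduction of F1, F2: s/2 + 5/4
Step 2. apply the feedback formula to (F1+F2), F3, giving the overall T(s)

Answer: (8*s^3 + 12*s^2 - 28*s - 20)/(24*s^2 - 2*s - 31)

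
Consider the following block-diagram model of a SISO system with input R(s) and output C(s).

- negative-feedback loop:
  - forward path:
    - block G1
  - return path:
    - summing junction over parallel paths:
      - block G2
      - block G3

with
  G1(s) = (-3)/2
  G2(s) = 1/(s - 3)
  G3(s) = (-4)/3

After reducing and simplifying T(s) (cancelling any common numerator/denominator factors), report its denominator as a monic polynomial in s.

The answer is s - 7/2.

Reasoning:
Step 1 - parallel reduction of G2, G3, giving (15 - 4*s)/(3*s - 9)
Step 2 - close the feedback loop around G1, (G2+G3), giving (3 - s)/(2*s - 7)
No further cancellation is possible in the step-2 result, so that is T(s). Its denominator becomes monic after dividing by the leading coefficient 2.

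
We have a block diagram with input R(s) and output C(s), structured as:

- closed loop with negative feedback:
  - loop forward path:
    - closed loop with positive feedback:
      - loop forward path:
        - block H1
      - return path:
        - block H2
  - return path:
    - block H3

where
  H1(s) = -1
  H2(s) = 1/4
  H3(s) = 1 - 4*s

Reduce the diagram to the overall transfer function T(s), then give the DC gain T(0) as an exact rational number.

Answer: -4

Working:
(1) apply the feedback formula to H1, H2: (-4)/5
(2) apply the feedback formula to [H1/(1-H1*H2)], H3: (-4)/(16*s + 1)
DC gain: substitute s = 0 into T(s) from step 2: T(0) = -4/1 = -4.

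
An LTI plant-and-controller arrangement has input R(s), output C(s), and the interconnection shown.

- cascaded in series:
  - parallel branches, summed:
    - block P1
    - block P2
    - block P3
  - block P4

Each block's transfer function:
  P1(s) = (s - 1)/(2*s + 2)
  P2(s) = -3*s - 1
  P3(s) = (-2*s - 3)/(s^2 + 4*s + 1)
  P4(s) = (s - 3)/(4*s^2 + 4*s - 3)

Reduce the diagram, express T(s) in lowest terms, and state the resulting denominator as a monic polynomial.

Reducing step by step:

Step 1. reduce the parallel group P1, P2, P3 gives (-6*s^4 - 31*s^3 - 41*s^2 - 29*s - 9)/(2*s^3 + 10*s^2 + 10*s + 2)
Step 2. multiply (P1+P2+P3), P4 (series) gives (-6*s^5 - 13*s^4 + 52*s^3 + 94*s^2 + 78*s + 27)/(8*s^5 + 48*s^4 + 74*s^3 + 18*s^2 - 22*s - 6)
No further cancellation is possible in the step-2 result, so that is T(s). Its denominator becomes monic after dividing by the leading coefficient 8.

Answer: s^5 + 6*s^4 + 37*s^3/4 + 9*s^2/4 - 11*s/4 - 3/4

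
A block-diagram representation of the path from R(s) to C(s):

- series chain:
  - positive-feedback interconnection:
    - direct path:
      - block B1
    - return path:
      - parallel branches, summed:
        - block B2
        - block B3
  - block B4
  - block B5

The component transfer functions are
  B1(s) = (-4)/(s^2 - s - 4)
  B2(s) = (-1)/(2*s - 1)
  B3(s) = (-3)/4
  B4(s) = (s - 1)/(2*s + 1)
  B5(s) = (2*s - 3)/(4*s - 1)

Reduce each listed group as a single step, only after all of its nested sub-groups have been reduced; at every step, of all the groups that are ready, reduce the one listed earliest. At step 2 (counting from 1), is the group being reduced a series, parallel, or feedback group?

Reducing step by step:

Step 1: add B2, B3 (parallel)
Step 2: reduce the feedback loop with forward B1 and return (B2+B3)
Step 3: series reduction of [B1/(1-B1*(B2+B3))], B4, B5
At step 2 the group reduced is feedback.

Answer: feedback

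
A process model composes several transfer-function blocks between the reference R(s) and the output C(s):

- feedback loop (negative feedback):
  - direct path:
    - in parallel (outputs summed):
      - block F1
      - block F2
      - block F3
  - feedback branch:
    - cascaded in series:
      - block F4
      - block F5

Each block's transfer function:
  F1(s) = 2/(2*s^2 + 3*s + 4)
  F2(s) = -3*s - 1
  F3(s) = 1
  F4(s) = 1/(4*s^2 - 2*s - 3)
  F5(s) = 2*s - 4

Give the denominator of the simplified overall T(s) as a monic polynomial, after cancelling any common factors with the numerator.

(1) add F1, F2, F3 (parallel); result (-6*s^3 - 9*s^2 - 12*s + 2)/(2*s^2 + 3*s + 4)
(2) series reduction of F4, F5; result (2*s - 4)/(4*s^2 - 2*s - 3)
(3) reduce the feedback loop with forward (F1+F2+F3) and return (F4*F5); result (24*s^5 + 24*s^4 + 12*s^3 - 59*s^2 - 32*s + 6)/(4*s^4 - 14*s^3 - 16*s^2 - 35*s + 20)
T(s) is the step-3 result (common factors already cancelled). Leading coefficient of the denominator: 4. Divide through by 4 for the monic polynomial.

Therefore the answer is s^4 - 7*s^3/2 - 4*s^2 - 35*s/4 + 5.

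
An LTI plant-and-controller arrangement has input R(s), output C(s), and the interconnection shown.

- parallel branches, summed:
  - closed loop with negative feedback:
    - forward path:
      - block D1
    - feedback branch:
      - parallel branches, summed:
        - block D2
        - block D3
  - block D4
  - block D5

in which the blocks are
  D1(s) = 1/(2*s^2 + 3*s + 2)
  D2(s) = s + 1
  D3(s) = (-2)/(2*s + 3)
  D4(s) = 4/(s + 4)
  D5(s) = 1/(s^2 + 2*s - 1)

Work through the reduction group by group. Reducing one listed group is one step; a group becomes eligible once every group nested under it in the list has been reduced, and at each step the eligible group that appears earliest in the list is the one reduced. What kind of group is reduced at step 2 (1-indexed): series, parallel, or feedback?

[1] parallel reduction of D2, D3
[2] close the feedback loop around D1, (D2+D3)
[3] reduce the parallel group [D1/(1+D1*(D2+D3))], D4, D5
So the answer for step 2 is feedback.

Final answer: feedback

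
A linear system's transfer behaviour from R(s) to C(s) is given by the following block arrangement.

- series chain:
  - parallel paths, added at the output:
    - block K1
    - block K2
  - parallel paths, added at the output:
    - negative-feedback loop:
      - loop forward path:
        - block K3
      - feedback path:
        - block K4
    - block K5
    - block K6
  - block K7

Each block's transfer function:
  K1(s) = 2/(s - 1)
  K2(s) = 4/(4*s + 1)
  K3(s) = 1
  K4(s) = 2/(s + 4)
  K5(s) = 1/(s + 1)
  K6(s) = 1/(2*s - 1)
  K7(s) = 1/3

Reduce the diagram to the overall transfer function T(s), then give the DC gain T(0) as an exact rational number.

The answer is 4/9.

Reasoning:
Step 1 - combine K1, K2 in parallel, giving (12*s - 2)/(4*s^2 - 3*s - 1)
Step 2 - reduce the feedback loop with forward K3 and return K4, giving (s + 4)/(s + 6)
Step 3 - reduce the parallel group [K3/(1+K3*K4)], K5, K6, giving (2*s^3 + 12*s^2 + 21*s - 4)/(2*s^3 + 13*s^2 + 5*s - 6)
Step 4 - multiply (K1+K2), ([K3/(1+K3*K4)]+K5+K6), K7 (series), giving (24*s^4 + 140*s^3 + 228*s^2 - 90*s + 8)/(24*s^5 + 138*s^4 - 63*s^3 - 156*s^2 + 39*s + 18)
That last expression is T(s); at s = 0 only the constant terms survive, so T(0) = 8/18 = 4/9.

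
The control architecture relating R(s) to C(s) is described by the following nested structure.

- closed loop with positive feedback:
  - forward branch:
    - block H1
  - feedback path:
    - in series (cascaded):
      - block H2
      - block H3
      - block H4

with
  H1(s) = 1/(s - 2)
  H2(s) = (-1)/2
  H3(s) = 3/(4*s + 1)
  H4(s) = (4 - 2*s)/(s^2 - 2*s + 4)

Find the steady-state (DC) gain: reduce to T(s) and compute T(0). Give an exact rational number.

Answer: -2

Working:
(1) multiply H2, H3, H4 (series); result (3*s - 6)/(4*s^3 - 7*s^2 + 14*s + 4)
(2) apply the feedback formula to H1, (H2*H3*H4); result (4*s^3 - 7*s^2 + 14*s + 4)/(4*s^4 - 15*s^3 + 28*s^2 - 27*s - 2)
That last expression is T(s); at s = 0 only the constant terms survive, so T(0) = 4/(-2) = -2.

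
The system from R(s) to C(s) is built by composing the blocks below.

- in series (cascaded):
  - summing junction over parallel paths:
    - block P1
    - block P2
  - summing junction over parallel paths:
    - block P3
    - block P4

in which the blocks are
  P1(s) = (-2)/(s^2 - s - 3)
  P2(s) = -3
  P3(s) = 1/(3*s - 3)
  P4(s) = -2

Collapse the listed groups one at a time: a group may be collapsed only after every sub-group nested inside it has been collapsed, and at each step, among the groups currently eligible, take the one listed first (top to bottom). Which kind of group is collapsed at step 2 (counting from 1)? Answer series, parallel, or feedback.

Step 1: add P1, P2 (parallel)
Step 2: sum the parallel branches P3, P4
Step 3: cascade (P1+P2), (P3+P4)
Step 2 collapses a parallel group.

Final answer: parallel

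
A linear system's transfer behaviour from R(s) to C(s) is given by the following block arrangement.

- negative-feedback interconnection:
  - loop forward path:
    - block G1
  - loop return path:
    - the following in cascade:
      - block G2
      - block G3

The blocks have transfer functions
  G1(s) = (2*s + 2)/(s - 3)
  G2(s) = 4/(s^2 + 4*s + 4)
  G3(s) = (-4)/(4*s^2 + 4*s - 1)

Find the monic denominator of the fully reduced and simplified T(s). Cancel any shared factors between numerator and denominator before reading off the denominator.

Step 1: cascade G2, G3 -> (-16)/(4*s^4 + 20*s^3 + 31*s^2 + 12*s - 4)
Step 2: close the feedback loop around G1, (G2*G3) -> (8*s^5 + 48*s^4 + 102*s^3 + 86*s^2 + 16*s - 8)/(4*s^5 + 8*s^4 - 29*s^3 - 81*s^2 - 72*s - 20)
That last expression is T(s), already simplified. Scaling its denominator by 1/4 (the reciprocal of the leading coefficient) yields the monic denominator.

Answer: s^5 + 2*s^4 - 29*s^3/4 - 81*s^2/4 - 18*s - 5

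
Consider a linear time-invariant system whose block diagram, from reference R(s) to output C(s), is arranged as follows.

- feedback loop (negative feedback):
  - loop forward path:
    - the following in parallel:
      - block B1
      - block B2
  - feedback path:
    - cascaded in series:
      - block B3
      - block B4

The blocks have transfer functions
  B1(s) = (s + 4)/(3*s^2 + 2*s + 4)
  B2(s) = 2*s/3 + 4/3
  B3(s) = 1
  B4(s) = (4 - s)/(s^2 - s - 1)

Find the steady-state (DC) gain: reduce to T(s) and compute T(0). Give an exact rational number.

First reduce the diagram to T(s).

Step 1. add B1, B2 (parallel) -> (6*s^3 + 16*s^2 + 19*s + 28)/(9*s^2 + 6*s + 12)
Step 2. combine B3, B4 in series -> (4 - s)/(s^2 - s - 1)
Step 3. collapse the loop ((B1+B2) forward, (B3*B4) return) -> (6*s^5 + 10*s^4 - 3*s^3 - 7*s^2 - 47*s - 28)/(3*s^4 + 5*s^3 + 42*s^2 + 30*s + 100)
DC gain: substitute s = 0 into T(s) from step 3: T(0) = -28/100 = -7/25.

Answer: -7/25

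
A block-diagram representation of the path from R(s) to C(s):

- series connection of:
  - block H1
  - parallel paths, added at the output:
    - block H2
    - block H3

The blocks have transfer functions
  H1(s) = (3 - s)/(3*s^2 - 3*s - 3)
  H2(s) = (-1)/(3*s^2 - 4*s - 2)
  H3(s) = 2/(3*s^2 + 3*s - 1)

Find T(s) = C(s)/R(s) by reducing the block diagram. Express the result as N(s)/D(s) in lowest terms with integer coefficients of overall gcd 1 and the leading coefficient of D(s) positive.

1. add H2, H3 (parallel); result (3*s^2 - 11*s - 3)/(9*s^4 - 3*s^3 - 21*s^2 - 2*s + 2)
2. cascade H1, (H2+H3); the result is T(s) itself (integer coefficients, no common factor, positive leading denominator coefficient)

Therefore the answer is (-3*s^3 + 20*s^2 - 30*s - 9)/(27*s^6 - 36*s^5 - 81*s^4 + 66*s^3 + 75*s^2 - 6).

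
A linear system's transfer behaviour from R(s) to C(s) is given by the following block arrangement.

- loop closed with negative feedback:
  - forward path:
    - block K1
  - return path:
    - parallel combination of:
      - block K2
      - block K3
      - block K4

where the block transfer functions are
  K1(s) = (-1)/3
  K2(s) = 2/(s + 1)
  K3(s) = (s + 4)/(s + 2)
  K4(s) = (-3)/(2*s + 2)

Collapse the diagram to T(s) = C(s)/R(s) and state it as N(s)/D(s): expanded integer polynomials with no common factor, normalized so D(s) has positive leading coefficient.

Answer: (-2*s^2 - 6*s - 4)/(4*s^2 + 7*s + 2)

Working:
(1) combine K2, K3, K4 in parallel: (2*s^2 + 11*s + 10)/(2*s^2 + 6*s + 4)
(2) close the feedback loop around K1, (K2+K3+K4), which is the overall transfer function T(s) = C(s)/R(s) in lowest terms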